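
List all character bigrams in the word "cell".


Word: "cell" (length 4)
Number of bigrams = 4 - 2 + 1 = 3
  Position 0: "ce"
  Position 1: "el"
  Position 2: "ll"
Bigrams = "ce", "el", "ll"


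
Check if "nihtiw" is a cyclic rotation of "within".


Word: "within", Candidate: "nihtiw"
Method: check if candidate is substring of word+word
"withinwithin" contains "nihtiw"? No
Is rotation = No


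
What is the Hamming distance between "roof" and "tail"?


Comparing character by character (same length = 4):
  Pos 0: 'r' vs 't' !=
  Pos 1: 'o' vs 'a' !=
  Pos 2: 'o' vs 'i' !=
  Pos 3: 'f' vs 'l' !=
Hamming distance = 4


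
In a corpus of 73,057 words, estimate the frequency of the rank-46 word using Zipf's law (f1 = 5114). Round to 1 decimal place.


Zipf's law: f(r) = f(1) / r
f(1) = 5114
f(46) = 5114 / 46
= 111.2 occurrences


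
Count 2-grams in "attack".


Word: "attack" (length 6)
Number of 2-grams = length - 2 + 1 = 6 - 2 + 1
= 5


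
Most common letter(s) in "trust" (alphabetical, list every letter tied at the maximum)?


Word: "trust"
Letter counts:
  'r': 1
  's': 1
  't': 2
  'u': 1
Maximum count = 2
Most frequent = 't' (2 times each)


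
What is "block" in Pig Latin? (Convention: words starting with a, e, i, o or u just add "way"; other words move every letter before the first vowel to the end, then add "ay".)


Word: "block"
Starts with consonant(s) → move to end, add 'ay'
Consonant cluster: "bl"
Pig Latin = "ockblay"


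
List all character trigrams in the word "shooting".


Word: "shooting" (length 8)
Number of trigrams = 8 - 3 + 1 = 6
  Position 0: "sho"
  Position 1: "hoo"
  Position 2: "oot"
  Position 3: "oti"
  Position 4: "tin"
  Position 5: "ing"
Trigrams = "sho", "hoo", "oot", "oti", "tin", "ing"


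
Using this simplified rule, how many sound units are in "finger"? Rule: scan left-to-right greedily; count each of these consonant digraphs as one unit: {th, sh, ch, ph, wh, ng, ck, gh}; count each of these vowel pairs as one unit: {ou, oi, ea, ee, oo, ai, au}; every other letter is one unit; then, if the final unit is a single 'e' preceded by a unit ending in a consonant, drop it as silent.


Word: "finger" (6 letters)
Left-to-right scan:
  [1] 'f' (letter)
  [2] 'i' (letter)
  [3] 'ng' (digraph)
  [4] 'e' (letter)
  [5] 'r' (letter)
Units from scan: 5
Sound units = 5 units


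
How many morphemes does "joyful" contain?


Word: "joyful"
Morphemes: joy | -ful
Each morpheme carries meaning
= 2 morphemes


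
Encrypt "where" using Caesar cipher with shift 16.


Word: "where"
Shift: 16
Each letter → (letter + shift) mod 26:
  'w' (22) + 16 = 12 → 'm'
  'h' (7) + 16 = 23 → 'x'
  'e' (4) + 16 = 20 → 'u'
  'r' (17) + 16 = 7 → 'h'
  'e' (4) + 16 = 20 → 'u'
Result = "mxuhu"


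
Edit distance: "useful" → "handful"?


Word 1: "useful" (length 6)
Word 2: "handful" (length 7)
One optimal edit sequence (insert/delete/substitute each cost 1):
  1. insert 'h'  (+1)
  2. substitute 'u' -> 'a'  (+1)
  3. substitute 's' -> 'n'  (+1)
  4. substitute 'e' -> 'd'  (+1)
  5. keep 'f'
  6. keep 'u'
  7. keep 'l'
Total edit operations: 4
Edit distance = 4


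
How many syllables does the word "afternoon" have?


Word: "afternoon"
Syllable breakdown: af · ter · noon
Counting: 3 parts
= 3 syllables


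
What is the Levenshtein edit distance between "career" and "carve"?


Word 1: "career" (length 6)
Word 2: "carve" (length 5)
One optimal edit sequence (insert/delete/substitute each cost 1):
  1. keep 'c'
  2. keep 'a'
  3. keep 'r'
  4. substitute 'e' -> 'v'  (+1)
  5. keep 'e'
  6. delete 'r'  (+1)
Total edit operations: 2
Edit distance = 2


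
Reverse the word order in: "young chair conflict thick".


Original: "young chair conflict thick"
Words (1..n): young | chair | conflict | thick
Reversed (n..1): thick | conflict | chair | young
Result = "thick conflict chair young"


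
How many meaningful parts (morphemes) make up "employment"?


Word: "employment"
Morphemes: employ / -ment
Each morpheme carries meaning
= 2 morphemes


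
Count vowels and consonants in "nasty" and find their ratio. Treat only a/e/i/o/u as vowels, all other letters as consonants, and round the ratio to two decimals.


Word: "nasty"
Vowels (a,e,i,o,u): 1
Consonants: 4
Ratio = 1/4
= 0.25


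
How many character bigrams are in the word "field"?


Word: "field" (length 5)
Number of 2-grams = length - 2 + 1 = 5 - 2 + 1
= 4


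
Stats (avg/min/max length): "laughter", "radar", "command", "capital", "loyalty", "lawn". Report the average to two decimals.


Lengths: "laughter"=8, "radar"=5, "command"=7, "capital"=7, "loyalty"=7, "lawn"=4
Sum = 38, Count = 6
Average = 38/6 = 6.33
= avg=6.33, min=4, max=8


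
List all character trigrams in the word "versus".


Word: "versus" (length 6)
Number of trigrams = 6 - 3 + 1 = 4
  Position 0: "ver"
  Position 1: "ers"
  Position 2: "rsu"
  Position 3: "sus"
Trigrams = "ver", "ers", "rsu", "sus"


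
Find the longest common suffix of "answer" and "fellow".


Word 1: "answer"
Word 2: "fellow"
Comparing from end:
  Pos -1: 'r' != 'w' (stop)
LCS = "" (length 0)


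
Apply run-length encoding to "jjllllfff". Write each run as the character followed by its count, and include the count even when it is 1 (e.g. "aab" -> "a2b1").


String: "jjllllfff"
Scanning for consecutive runs:
  'j' x 2
  'l' x 4
  'f' x 3
RLE = "j2l4f3"


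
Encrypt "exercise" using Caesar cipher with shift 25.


Word: "exercise"
Shift: 25
Each letter → (letter + shift) mod 26:
  'e' (4) + 25 = 3 → 'd'
  'x' (23) + 25 = 22 → 'w'
  'e' (4) + 25 = 3 → 'd'
  'r' (17) + 25 = 16 → 'q'
  'c' (2) + 25 = 1 → 'b'
  'i' (8) + 25 = 7 → 'h'
  's' (18) + 25 = 17 → 'r'
  'e' (4) + 25 = 3 → 'd'
Result = "dwdqbhrd"


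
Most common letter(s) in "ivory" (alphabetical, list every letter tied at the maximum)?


Word: "ivory"
Letter counts:
  'i': 1
  'o': 1
  'r': 1
  'v': 1
  'y': 1
Maximum count = 1
Most frequent = 'i', 'o', 'r', 'v', 'y' (1 time each)


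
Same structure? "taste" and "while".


Pattern of "taste": [0, 1, 2, 0, 3]
Pattern of "while": [0, 1, 2, 3, 4]
Patterns do not match
Same pattern = No


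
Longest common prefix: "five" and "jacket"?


Word 1: "five"
Word 2: "jacket"
Comparing from start:
  Pos 0: 'f' != 'j' (stop)
LCP = "" (length 0)


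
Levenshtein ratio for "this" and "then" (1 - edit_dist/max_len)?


Word 1: "this" (length 4)
Word 2: "then" (length 4)
One optimal edit sequence:
  1. keep 't'
  2. keep 'h'
  3. substitute 'i' -> 'e'  (+1)
  4. substitute 's' -> 'n'  (+1)
Edit distance = 2
Max length = max(4, 4) = 4
Similarity = 1 - 2/4
= 0.5000


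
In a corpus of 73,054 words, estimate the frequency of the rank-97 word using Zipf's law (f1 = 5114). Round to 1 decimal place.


Zipf's law: f(r) = f(1) / r
f(1) = 5114
f(97) = 5114 / 97
= 52.7 occurrences


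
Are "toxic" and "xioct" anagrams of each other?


Word 1: "toxic" → sorted: ciotx
Word 2: "xioct" → sorted: ciotx
Same letters? ciotx == ciotx
Anagram = Yes


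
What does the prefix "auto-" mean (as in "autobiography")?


Prefix: auto-
Example: autobiography = auto- + biography
Meaning = self


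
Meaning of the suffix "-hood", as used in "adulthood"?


Suffix: -hood
Example: adulthood = adult + -hood
Meaning = state / condition


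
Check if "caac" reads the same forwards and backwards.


Word: "caac"
Reversed: "caac"
Forward == Backward? caac == caac
Palindrome = Yes


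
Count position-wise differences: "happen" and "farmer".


Comparing character by character (same length = 6):
  Pos 0: 'h' vs 'f' !=
  Pos 1: 'a' vs 'a' =
  Pos 2: 'p' vs 'r' !=
  Pos 3: 'p' vs 'm' !=
  Pos 4: 'e' vs 'e' =
  Pos 5: 'n' vs 'r' !=
Hamming distance = 4


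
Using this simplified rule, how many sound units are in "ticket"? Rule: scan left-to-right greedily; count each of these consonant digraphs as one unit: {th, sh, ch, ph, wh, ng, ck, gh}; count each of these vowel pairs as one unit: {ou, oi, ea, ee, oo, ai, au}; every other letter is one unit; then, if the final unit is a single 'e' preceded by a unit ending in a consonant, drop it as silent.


Word: "ticket" (6 letters)
Left-to-right scan:
  1. 't' (letter)
  2. 'i' (letter)
  3. 'ck' (digraph)
  4. 'e' (letter)
  5. 't' (letter)
Units from scan: 5
Sound units = 5 units


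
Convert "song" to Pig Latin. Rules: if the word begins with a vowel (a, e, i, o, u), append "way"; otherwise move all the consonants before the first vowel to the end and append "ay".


Word: "song"
Starts with consonant(s) → move to end, add 'ay'
Consonant cluster: "s"
Pig Latin = "ongsay"


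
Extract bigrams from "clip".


Word: "clip" (length 4)
Number of bigrams = 4 - 2 + 1 = 3
  Position 0: "cl"
  Position 1: "li"
  Position 2: "ip"
Bigrams = "cl", "li", "ip"


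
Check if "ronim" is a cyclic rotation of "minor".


Word: "minor", Candidate: "ronim"
Method: check if candidate is substring of word+word
"minorminor" contains "ronim"? No
Is rotation = No


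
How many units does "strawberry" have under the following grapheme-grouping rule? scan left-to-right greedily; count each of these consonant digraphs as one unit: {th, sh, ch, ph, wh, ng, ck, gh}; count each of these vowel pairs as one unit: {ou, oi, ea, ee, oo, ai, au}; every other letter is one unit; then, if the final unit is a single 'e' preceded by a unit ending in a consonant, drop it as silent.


Word: "strawberry" (10 letters)
Left-to-right scan:
  [1] 's' (letter)
  [2] 't' (letter)
  [3] 'r' (letter)
  [4] 'a' (letter)
  [5] 'w' (letter)
  [6] 'b' (letter)
  [7] 'e' (letter)
  [8] 'r' (letter)
  [9] 'r' (letter)
  [10] 'y' (letter)
Units from scan: 10
Sound units = 10 units


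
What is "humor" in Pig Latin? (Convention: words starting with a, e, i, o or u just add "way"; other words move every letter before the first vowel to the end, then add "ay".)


Word: "humor"
Starts with consonant(s) → move to end, add 'ay'
Consonant cluster: "h"
Pig Latin = "umorhay"


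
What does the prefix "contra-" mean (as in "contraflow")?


Prefix: contra-
Example: contraflow = contra- + flow
Meaning = against


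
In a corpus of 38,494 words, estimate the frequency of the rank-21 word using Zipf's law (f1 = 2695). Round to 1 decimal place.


Zipf's law: f(r) = f(1) / r
f(1) = 2695
f(21) = 2695 / 21
= 128.3 occurrences


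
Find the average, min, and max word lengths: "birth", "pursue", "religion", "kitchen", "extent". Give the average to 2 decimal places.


Lengths: "birth"=5, "pursue"=6, "religion"=8, "kitchen"=7, "extent"=6
Sum = 32, Count = 5
Average = 32/5 = 6.40
= avg=6.40, min=5, max=8


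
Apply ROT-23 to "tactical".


Word: "tactical"
Shift: 23
Each letter → (letter + shift) mod 26:
  't' (19) + 23 = 16 → 'q'
  'a' (0) + 23 = 23 → 'x'
  'c' (2) + 23 = 25 → 'z'
  't' (19) + 23 = 16 → 'q'
  'i' (8) + 23 = 5 → 'f'
  'c' (2) + 23 = 25 → 'z'
  'a' (0) + 23 = 23 → 'x'
  'l' (11) + 23 = 8 → 'i'
Result = "qxzqfzxi"


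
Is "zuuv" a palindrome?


Word: "zuuv"
Reversed: "vuuz"
Forward == Backward? zuuv != vuuz
Palindrome = No


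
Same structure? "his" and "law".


Pattern of "his": [0, 1, 2]
Pattern of "law": [0, 1, 2]
Patterns match
Same pattern = Yes


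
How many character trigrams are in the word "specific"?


Word: "specific" (length 8)
Number of 3-grams = length - 3 + 1 = 8 - 3 + 1
= 6


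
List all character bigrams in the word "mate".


Word: "mate" (length 4)
Number of bigrams = 4 - 2 + 1 = 3
  Position 0: "ma"
  Position 1: "at"
  Position 2: "te"
Bigrams = "ma", "at", "te"


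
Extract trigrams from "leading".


Word: "leading" (length 7)
Number of trigrams = 7 - 3 + 1 = 5
  Position 0: "lea"
  Position 1: "ead"
  Position 2: "adi"
  Position 3: "din"
  Position 4: "ing"
Trigrams = "lea", "ead", "adi", "din", "ing"


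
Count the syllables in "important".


Word: "important"
Syllable breakdown: im / por / tant
Counting: 3 parts
= 3 syllables


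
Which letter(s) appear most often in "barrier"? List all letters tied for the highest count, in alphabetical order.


Word: "barrier"
Letter counts:
  'a': 1
  'b': 1
  'e': 1
  'i': 1
  'r': 3
Maximum count = 3
Most frequent = 'r' (3 times each)


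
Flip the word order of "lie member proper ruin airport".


Original: "lie member proper ruin airport"
Words (1..n): lie | member | proper | ruin | airport
Reversed (n..1): airport | ruin | proper | member | lie
Result = "airport ruin proper member lie"


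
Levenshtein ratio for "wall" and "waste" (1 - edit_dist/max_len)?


Word 1: "wall" (length 4)
Word 2: "waste" (length 5)
One optimal edit sequence:
  1. keep 'w'
  2. keep 'a'
  3. insert 's'  (+1)
  4. substitute 'l' -> 't'  (+1)
  5. substitute 'l' -> 'e'  (+1)
Edit distance = 3
Max length = max(4, 5) = 5
Similarity = 1 - 3/5
= 0.4000


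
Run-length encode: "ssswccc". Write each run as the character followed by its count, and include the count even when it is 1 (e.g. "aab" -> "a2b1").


String: "ssswccc"
Scanning for consecutive runs:
  's' x 3
  'w' x 1
  'c' x 3
RLE = "s3w1c3"


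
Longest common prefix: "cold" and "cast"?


Word 1: "cold"
Word 2: "cast"
Comparing from start:
  Pos 0: 'c' == 'c'
  Pos 1: 'o' != 'a' (stop)
LCP = "c" (length 1)


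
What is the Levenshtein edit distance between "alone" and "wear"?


Word 1: "alone" (length 5)
Word 2: "wear" (length 4)
One optimal edit sequence (insert/delete/substitute each cost 1):
  1. delete 'a'  (+1)
  2. substitute 'l' -> 'w'  (+1)
  3. substitute 'o' -> 'e'  (+1)
  4. substitute 'n' -> 'a'  (+1)
  5. substitute 'e' -> 'r'  (+1)
Total edit operations: 5
Edit distance = 5


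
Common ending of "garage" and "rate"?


Word 1: "garage"
Word 2: "rate"
Comparing from end:
  Pos -1: 'e' == 'e'
  Pos -2: 'g' != 't' (stop)
LCS = "e" (length 1)


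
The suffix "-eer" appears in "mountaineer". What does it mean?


Suffix: -eer
As in: mountaineer -> mountain + -eer
Meaning = one who is concerned with


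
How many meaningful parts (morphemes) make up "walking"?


Word: "walking"
Morphemes: walk / -ing
Each morpheme carries meaning
= 2 morphemes


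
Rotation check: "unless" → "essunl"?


Word: "unless", Candidate: "essunl"
Method: check if candidate is substring of word+word
"unlessunless" contains "essunl"? Yes
Is rotation = Yes


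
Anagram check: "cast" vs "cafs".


Word 1: "cast" → sorted: acst
Word 2: "cafs" → sorted: acfs
Same letters? acst != acfs
Anagram = No


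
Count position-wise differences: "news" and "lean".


Comparing character by character (same length = 4):
  Pos 0: 'n' vs 'l' !=
  Pos 1: 'e' vs 'e' =
  Pos 2: 'w' vs 'a' !=
  Pos 3: 's' vs 'n' !=
Hamming distance = 3


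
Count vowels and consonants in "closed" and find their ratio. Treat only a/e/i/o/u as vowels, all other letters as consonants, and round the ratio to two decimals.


Word: "closed"
Vowels (a,e,i,o,u): 2
Consonants: 4
Ratio = 2/4
= 0.50


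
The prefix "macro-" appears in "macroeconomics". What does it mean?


Prefix: macro-
As in: macroeconomics -> macro- + economics
Meaning = large


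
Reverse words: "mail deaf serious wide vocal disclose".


Original: "mail deaf serious wide vocal disclose"
Words (1..n): mail | deaf | serious | wide | vocal | disclose
Reversed (n..1): disclose | vocal | wide | serious | deaf | mail
Result = "disclose vocal wide serious deaf mail"


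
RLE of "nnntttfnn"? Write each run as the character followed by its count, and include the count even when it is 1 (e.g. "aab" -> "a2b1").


String: "nnntttfnn"
Scanning for consecutive runs:
  'n' x 3
  't' x 3
  'f' x 1
  'n' x 2
RLE = "n3t3f1n2"


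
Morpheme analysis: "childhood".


Word: "childhood"
Morphemes: child / -hood
Each morpheme carries meaning
= 2 morphemes


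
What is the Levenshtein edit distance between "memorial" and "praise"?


Word 1: "memorial" (length 8)
Word 2: "praise" (length 6)
One optimal edit sequence (insert/delete/substitute each cost 1):
  1. delete 'm'  (+1)
  2. delete 'e'  (+1)
  3. substitute 'm' -> 'p'  (+1)
  4. substitute 'o' -> 'r'  (+1)
  5. substitute 'r' -> 'a'  (+1)
  6. keep 'i'
  7. substitute 'a' -> 's'  (+1)
  8. substitute 'l' -> 'e'  (+1)
Total edit operations: 7
Edit distance = 7


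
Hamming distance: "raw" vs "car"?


Comparing character by character (same length = 3):
  Pos 0: 'r' vs 'c' !=
  Pos 1: 'a' vs 'a' =
  Pos 2: 'w' vs 'r' !=
Hamming distance = 2


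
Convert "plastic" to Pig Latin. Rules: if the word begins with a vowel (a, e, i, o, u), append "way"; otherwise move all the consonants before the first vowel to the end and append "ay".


Word: "plastic"
Starts with consonant(s) → move to end, add 'ay'
Consonant cluster: "pl"
Pig Latin = "asticplay"


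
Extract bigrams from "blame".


Word: "blame" (length 5)
Number of bigrams = 5 - 2 + 1 = 4
  Position 0: "bl"
  Position 1: "la"
  Position 2: "am"
  Position 3: "me"
Bigrams = "bl", "la", "am", "me"


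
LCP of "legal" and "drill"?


Word 1: "legal"
Word 2: "drill"
Comparing from start:
  Pos 0: 'l' != 'd' (stop)
LCP = "" (length 0)


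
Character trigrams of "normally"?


Word: "normally" (length 8)
Number of trigrams = 8 - 3 + 1 = 6
  Position 0: "nor"
  Position 1: "orm"
  Position 2: "rma"
  Position 3: "mal"
  Position 4: "all"
  Position 5: "lly"
Trigrams = "nor", "orm", "rma", "mal", "all", "lly"


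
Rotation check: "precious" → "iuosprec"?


Word: "precious", Candidate: "iuosprec"
Method: check if candidate is substring of word+word
"preciousprecious" contains "iuosprec"? No
Is rotation = No


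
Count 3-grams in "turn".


Word: "turn" (length 4)
Number of 3-grams = length - 3 + 1 = 4 - 3 + 1
= 2


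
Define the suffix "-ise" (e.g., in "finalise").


Suffix: -ise
Example: finalise (final + -ise)
Meaning = to make


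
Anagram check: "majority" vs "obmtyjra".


Word 1: "majority" → sorted: aijmorty
Word 2: "obmtyjra" → sorted: abjmorty
Same letters? aijmorty != abjmorty
Anagram = No


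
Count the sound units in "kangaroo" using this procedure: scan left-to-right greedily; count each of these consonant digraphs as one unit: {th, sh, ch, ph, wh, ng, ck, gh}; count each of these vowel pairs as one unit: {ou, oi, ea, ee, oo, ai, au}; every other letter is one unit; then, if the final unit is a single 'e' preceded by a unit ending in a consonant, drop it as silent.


Word: "kangaroo" (8 letters)
Left-to-right scan:
  [1] 'k' (letter)
  [2] 'a' (letter)
  [3] 'ng' (digraph)
  [4] 'a' (letter)
  [5] 'r' (letter)
  [6] 'oo' (vowel-pair)
Units from scan: 6
Sound units = 6 units


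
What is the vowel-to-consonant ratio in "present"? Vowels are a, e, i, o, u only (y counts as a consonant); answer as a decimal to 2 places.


Word: "present"
Vowels (a,e,i,o,u): 2
Consonants: 5
Ratio = 2/5
= 0.40


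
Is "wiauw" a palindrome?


Word: "wiauw"
Reversed: "wuaiw"
Forward == Backward? wiauw != wuaiw
Palindrome = No


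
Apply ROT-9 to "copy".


Word: "copy"
Shift: 9
Each letter → (letter + shift) mod 26:
  'c' (2) + 9 = 11 → 'l'
  'o' (14) + 9 = 23 → 'x'
  'p' (15) + 9 = 24 → 'y'
  'y' (24) + 9 = 7 → 'h'
Result = "lxyh"


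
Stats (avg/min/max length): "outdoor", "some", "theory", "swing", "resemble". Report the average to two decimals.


Lengths: "outdoor"=7, "some"=4, "theory"=6, "swing"=5, "resemble"=8
Sum = 30, Count = 5
Average = 30/5 = 6.00
= avg=6.00, min=4, max=8


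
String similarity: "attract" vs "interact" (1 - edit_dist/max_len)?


Word 1: "attract" (length 7)
Word 2: "interact" (length 8)
One optimal edit sequence:
  1. insert 'i'  (+1)
  2. substitute 'a' -> 'n'  (+1)
  3. keep 't'
  4. substitute 't' -> 'e'  (+1)
  5. keep 'r'
  6. keep 'a'
  7. keep 'c'
  8. keep 't'
Edit distance = 3
Max length = max(7, 8) = 8
Similarity = 1 - 3/8
= 0.6250


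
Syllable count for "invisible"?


Word: "invisible"
Syllable breakdown: in-vis-i-ble
Counting: 4 parts
= 4 syllables


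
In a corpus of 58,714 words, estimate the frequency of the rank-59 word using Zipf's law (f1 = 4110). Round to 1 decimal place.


Zipf's law: f(r) = f(1) / r
f(1) = 4110
f(59) = 4110 / 59
= 69.7 occurrences


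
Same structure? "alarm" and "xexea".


Pattern of "alarm": [0, 1, 0, 2, 3]
Pattern of "xexea": [0, 1, 0, 1, 2]
Patterns do not match
Same pattern = No


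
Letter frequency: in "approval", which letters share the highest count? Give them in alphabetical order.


Word: "approval"
Letter counts:
  'a': 2
  'l': 1
  'o': 1
  'p': 2
  'r': 1
  'v': 1
Maximum count = 2
Most frequent = 'a', 'p' (2 times each)


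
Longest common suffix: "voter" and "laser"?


Word 1: "voter"
Word 2: "laser"
Comparing from end:
  Pos -1: 'r' == 'r'
  Pos -2: 'e' == 'e'
  Pos -3: 't' != 's' (stop)
LCS = "er" (length 2)


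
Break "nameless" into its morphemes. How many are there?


Word: "nameless"
Morphemes: name / -less
Each morpheme carries meaning
= 2 morphemes


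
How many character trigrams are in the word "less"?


Word: "less" (length 4)
Number of 3-grams = length - 3 + 1 = 4 - 3 + 1
= 2


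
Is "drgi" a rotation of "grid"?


Word: "grid", Candidate: "drgi"
Method: check if candidate is substring of word+word
"gridgrid" contains "drgi"? No
Is rotation = No


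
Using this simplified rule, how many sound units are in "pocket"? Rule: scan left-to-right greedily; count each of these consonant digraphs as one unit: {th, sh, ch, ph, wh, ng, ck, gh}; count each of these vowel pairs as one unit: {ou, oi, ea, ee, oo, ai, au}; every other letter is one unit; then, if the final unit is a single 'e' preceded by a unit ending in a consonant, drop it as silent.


Word: "pocket" (6 letters)
Left-to-right scan:
  1. 'p' (letter)
  2. 'o' (letter)
  3. 'ck' (digraph)
  4. 'e' (letter)
  5. 't' (letter)
Units from scan: 5
Sound units = 5 units


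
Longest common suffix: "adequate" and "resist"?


Word 1: "adequate"
Word 2: "resist"
Comparing from end:
  Pos -1: 'e' != 't' (stop)
LCS = "" (length 0)


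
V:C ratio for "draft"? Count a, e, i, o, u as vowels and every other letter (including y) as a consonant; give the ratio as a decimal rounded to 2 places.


Word: "draft"
Vowels (a,e,i,o,u): 1
Consonants: 4
Ratio = 1/4
= 0.25


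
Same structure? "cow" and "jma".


Pattern of "cow": [0, 1, 2]
Pattern of "jma": [0, 1, 2]
Patterns match
Same pattern = Yes


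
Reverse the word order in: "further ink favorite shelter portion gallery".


Original: "further ink favorite shelter portion gallery"
Words (1..n): further | ink | favorite | shelter | portion | gallery
Reversed (n..1): gallery | portion | shelter | favorite | ink | further
Result = "gallery portion shelter favorite ink further"


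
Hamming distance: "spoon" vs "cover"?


Comparing character by character (same length = 5):
  Pos 0: 's' vs 'c' !=
  Pos 1: 'p' vs 'o' !=
  Pos 2: 'o' vs 'v' !=
  Pos 3: 'o' vs 'e' !=
  Pos 4: 'n' vs 'r' !=
Hamming distance = 5


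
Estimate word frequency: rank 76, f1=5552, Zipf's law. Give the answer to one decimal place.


Zipf's law: f(r) = f(1) / r
f(1) = 5552
f(76) = 5552 / 76
= 73.1 occurrences


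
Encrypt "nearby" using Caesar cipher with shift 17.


Word: "nearby"
Shift: 17
Each letter → (letter + shift) mod 26:
  'n' (13) + 17 = 4 → 'e'
  'e' (4) + 17 = 21 → 'v'
  'a' (0) + 17 = 17 → 'r'
  'r' (17) + 17 = 8 → 'i'
  'b' (1) + 17 = 18 → 's'
  'y' (24) + 17 = 15 → 'p'
Result = "evrisp"


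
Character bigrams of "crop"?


Word: "crop" (length 4)
Number of bigrams = 4 - 2 + 1 = 3
  Position 0: "cr"
  Position 1: "ro"
  Position 2: "op"
Bigrams = "cr", "ro", "op"


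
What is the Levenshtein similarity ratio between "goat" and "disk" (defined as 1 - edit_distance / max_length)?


Word 1: "goat" (length 4)
Word 2: "disk" (length 4)
One optimal edit sequence:
  1. substitute 'g' -> 'd'  (+1)
  2. substitute 'o' -> 'i'  (+1)
  3. substitute 'a' -> 's'  (+1)
  4. substitute 't' -> 'k'  (+1)
Edit distance = 4
Max length = max(4, 4) = 4
Similarity = 1 - 4/4
= 0.0000


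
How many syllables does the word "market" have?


Word: "market"
Syllable breakdown: mar / ket
Counting: 2 parts
= 2 syllables


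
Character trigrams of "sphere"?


Word: "sphere" (length 6)
Number of trigrams = 6 - 3 + 1 = 4
  Position 0: "sph"
  Position 1: "phe"
  Position 2: "her"
  Position 3: "ere"
Trigrams = "sph", "phe", "her", "ere"


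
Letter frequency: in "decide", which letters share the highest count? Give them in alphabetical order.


Word: "decide"
Letter counts:
  'c': 1
  'd': 2
  'e': 2
  'i': 1
Maximum count = 2
Most frequent = 'd', 'e' (2 times each)


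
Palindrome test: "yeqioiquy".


Word: "yeqioiquy"
Reversed: "yuqioiqey"
Forward == Backward? yeqioiquy != yuqioiqey
Palindrome = No


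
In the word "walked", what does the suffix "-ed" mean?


Suffix: -ed
Example: walked = walk + -ed
Meaning = past tense


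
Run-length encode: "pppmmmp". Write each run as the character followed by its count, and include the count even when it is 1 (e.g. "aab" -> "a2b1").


String: "pppmmmp"
Scanning for consecutive runs:
  'p' x 3
  'm' x 3
  'p' x 1
RLE = "p3m3p1"


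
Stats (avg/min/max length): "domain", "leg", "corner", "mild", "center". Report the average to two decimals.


Lengths: "domain"=6, "leg"=3, "corner"=6, "mild"=4, "center"=6
Sum = 25, Count = 5
Average = 25/5 = 5.00
= avg=5.00, min=3, max=6


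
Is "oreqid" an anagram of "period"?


Word 1: "period" → sorted: deiopr
Word 2: "oreqid" → sorted: deioqr
Same letters? deiopr != deioqr
Anagram = No


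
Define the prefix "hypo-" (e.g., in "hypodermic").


Prefix: hypo-
Example: hypodermic = hypo- + dermic
Meaning = under / below normal


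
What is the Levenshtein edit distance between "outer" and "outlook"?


Word 1: "outer" (length 5)
Word 2: "outlook" (length 7)
One optimal edit sequence (insert/delete/substitute each cost 1):
  1. keep 'o'
  2. keep 'u'
  3. keep 't'
  4. insert 'l'  (+1)
  5. insert 'o'  (+1)
  6. substitute 'e' -> 'o'  (+1)
  7. substitute 'r' -> 'k'  (+1)
Total edit operations: 4
Edit distance = 4


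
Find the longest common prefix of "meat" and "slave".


Word 1: "meat"
Word 2: "slave"
Comparing from start:
  Pos 0: 'm' != 's' (stop)
LCP = "" (length 0)


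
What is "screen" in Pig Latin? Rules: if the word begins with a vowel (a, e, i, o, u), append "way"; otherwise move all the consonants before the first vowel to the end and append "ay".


Word: "screen"
Starts with consonant(s) → move to end, add 'ay'
Consonant cluster: "scr"
Pig Latin = "eenscray"


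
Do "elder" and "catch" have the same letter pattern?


Pattern of "elder": [0, 1, 2, 0, 3]
Pattern of "catch": [0, 1, 2, 0, 3]
Patterns match
Same pattern = Yes


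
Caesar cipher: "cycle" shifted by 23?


Word: "cycle"
Shift: 23
Each letter → (letter + shift) mod 26:
  'c' (2) + 23 = 25 → 'z'
  'y' (24) + 23 = 21 → 'v'
  'c' (2) + 23 = 25 → 'z'
  'l' (11) + 23 = 8 → 'i'
  'e' (4) + 23 = 1 → 'b'
Result = "zvzib"


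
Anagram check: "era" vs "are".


Word 1: "era" → sorted: aer
Word 2: "are" → sorted: aer
Same letters? aer == aer
Anagram = Yes


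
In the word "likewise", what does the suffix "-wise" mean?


Suffix: -wise
Example: likewise (like + -wise)
Meaning = in the manner of


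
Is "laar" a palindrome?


Word: "laar"
Reversed: "raal"
Forward == Backward? laar != raal
Palindrome = No


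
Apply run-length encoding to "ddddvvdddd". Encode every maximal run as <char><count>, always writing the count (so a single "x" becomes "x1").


String: "ddddvvdddd"
Scanning for consecutive runs:
  'd' x 4
  'v' x 2
  'd' x 4
RLE = "d4v2d4"


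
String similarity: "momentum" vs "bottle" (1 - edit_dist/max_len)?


Word 1: "momentum" (length 8)
Word 2: "bottle" (length 6)
One optimal edit sequence:
  1. substitute 'm' -> 'b'  (+1)
  2. keep 'o'
  3. delete 'm'  (+1)
  4. delete 'e'  (+1)
  5. substitute 'n' -> 't'  (+1)
  6. keep 't'
  7. substitute 'u' -> 'l'  (+1)
  8. substitute 'm' -> 'e'  (+1)
Edit distance = 6
Max length = max(8, 6) = 8
Similarity = 1 - 6/8
= 0.2500


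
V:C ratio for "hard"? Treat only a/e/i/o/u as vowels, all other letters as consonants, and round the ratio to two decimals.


Word: "hard"
Vowels (a,e,i,o,u): 1
Consonants: 3
Ratio = 1/3
= 0.33


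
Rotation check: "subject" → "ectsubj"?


Word: "subject", Candidate: "ectsubj"
Method: check if candidate is substring of word+word
"subjectsubject" contains "ectsubj"? Yes
Is rotation = Yes


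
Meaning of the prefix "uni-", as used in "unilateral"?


Prefix: uni-
Example: unilateral (uni- + lateral)
Meaning = one


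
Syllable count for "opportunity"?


Word: "opportunity"
Syllable breakdown: op-por-tu-ni-ty
Counting: 5 parts
= 5 syllables


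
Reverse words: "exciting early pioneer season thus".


Original: "exciting early pioneer season thus"
Words (1..n): exciting | early | pioneer | season | thus
Reversed (n..1): thus | season | pioneer | early | exciting
Result = "thus season pioneer early exciting"


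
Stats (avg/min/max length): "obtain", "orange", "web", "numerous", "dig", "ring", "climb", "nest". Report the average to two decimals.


Lengths: "obtain"=6, "orange"=6, "web"=3, "numerous"=8, "dig"=3, "ring"=4, "climb"=5, "nest"=4
Sum = 39, Count = 8
Average = 39/8 = 4.88
= avg=4.88, min=3, max=8


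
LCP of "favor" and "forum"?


Word 1: "favor"
Word 2: "forum"
Comparing from start:
  Pos 0: 'f' == 'f'
  Pos 1: 'a' != 'o' (stop)
LCP = "f" (length 1)


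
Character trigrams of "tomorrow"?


Word: "tomorrow" (length 8)
Number of trigrams = 8 - 3 + 1 = 6
  Position 0: "tom"
  Position 1: "omo"
  Position 2: "mor"
  Position 3: "orr"
  Position 4: "rro"
  Position 5: "row"
Trigrams = "tom", "omo", "mor", "orr", "rro", "row"


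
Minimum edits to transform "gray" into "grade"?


Word 1: "gray" (length 4)
Word 2: "grade" (length 5)
One optimal edit sequence (insert/delete/substitute each cost 1):
  1. keep 'g'
  2. keep 'r'
  3. keep 'a'
  4. insert 'd'  (+1)
  5. substitute 'y' -> 'e'  (+1)
Total edit operations: 2
Edit distance = 2


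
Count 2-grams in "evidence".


Word: "evidence" (length 8)
Number of 2-grams = length - 2 + 1 = 8 - 2 + 1
= 7


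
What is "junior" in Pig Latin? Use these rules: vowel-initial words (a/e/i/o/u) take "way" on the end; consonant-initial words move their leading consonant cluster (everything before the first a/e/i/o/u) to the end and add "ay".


Word: "junior"
Starts with consonant(s) → move to end, add 'ay'
Consonant cluster: "j"
Pig Latin = "uniorjay"


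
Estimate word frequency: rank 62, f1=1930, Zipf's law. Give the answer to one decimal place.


Zipf's law: f(r) = f(1) / r
f(1) = 1930
f(62) = 1930 / 62
= 31.1 occurrences


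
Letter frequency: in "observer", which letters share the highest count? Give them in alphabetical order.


Word: "observer"
Letter counts:
  'b': 1
  'e': 2
  'o': 1
  'r': 2
  's': 1
  'v': 1
Maximum count = 2
Most frequent = 'e', 'r' (2 times each)


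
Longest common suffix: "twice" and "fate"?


Word 1: "twice"
Word 2: "fate"
Comparing from end:
  Pos -1: 'e' == 'e'
  Pos -2: 'c' != 't' (stop)
LCS = "e" (length 1)


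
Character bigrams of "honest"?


Word: "honest" (length 6)
Number of bigrams = 6 - 2 + 1 = 5
  Position 0: "ho"
  Position 1: "on"
  Position 2: "ne"
  Position 3: "es"
  Position 4: "st"
Bigrams = "ho", "on", "ne", "es", "st"


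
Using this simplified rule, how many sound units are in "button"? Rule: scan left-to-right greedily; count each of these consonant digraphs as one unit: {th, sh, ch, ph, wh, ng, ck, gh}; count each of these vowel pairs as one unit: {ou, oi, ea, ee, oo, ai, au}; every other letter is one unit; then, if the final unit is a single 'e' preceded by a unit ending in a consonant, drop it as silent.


Word: "button" (6 letters)
Left-to-right scan:
  (1) 'b' (letter)
  (2) 'u' (letter)
  (3) 't' (letter)
  (4) 't' (letter)
  (5) 'o' (letter)
  (6) 'n' (letter)
Units from scan: 6
Sound units = 6 units


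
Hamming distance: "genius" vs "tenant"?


Comparing character by character (same length = 6):
  Pos 0: 'g' vs 't' !=
  Pos 1: 'e' vs 'e' =
  Pos 2: 'n' vs 'n' =
  Pos 3: 'i' vs 'a' !=
  Pos 4: 'u' vs 'n' !=
  Pos 5: 's' vs 't' !=
Hamming distance = 4


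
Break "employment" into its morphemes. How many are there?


Word: "employment"
Morphemes: employ + -ment
Each morpheme carries meaning
= 2 morphemes


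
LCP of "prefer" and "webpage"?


Word 1: "prefer"
Word 2: "webpage"
Comparing from start:
  Pos 0: 'p' != 'w' (stop)
LCP = "" (length 0)


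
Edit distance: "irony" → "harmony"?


Word 1: "irony" (length 5)
Word 2: "harmony" (length 7)
One optimal edit sequence (insert/delete/substitute each cost 1):
  1. insert 'h'  (+1)
  2. substitute 'i' -> 'a'  (+1)
  3. keep 'r'
  4. insert 'm'  (+1)
  5. keep 'o'
  6. keep 'n'
  7. keep 'y'
Total edit operations: 3
Edit distance = 3


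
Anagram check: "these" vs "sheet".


Word 1: "these" → sorted: eehst
Word 2: "sheet" → sorted: eehst
Same letters? eehst == eehst
Anagram = Yes


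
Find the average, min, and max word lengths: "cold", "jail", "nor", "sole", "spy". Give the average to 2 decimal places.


Lengths: "cold"=4, "jail"=4, "nor"=3, "sole"=4, "spy"=3
Sum = 18, Count = 5
Average = 18/5 = 3.60
= avg=3.60, min=3, max=4


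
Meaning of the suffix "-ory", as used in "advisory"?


Suffix: -ory
As in: advisory -> advise + -ory, with a spelling change
Meaning = relating to / place for


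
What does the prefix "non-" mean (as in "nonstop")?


Prefix: non-
Example: nonstop = non- + stop
Meaning = not


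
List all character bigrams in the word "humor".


Word: "humor" (length 5)
Number of bigrams = 5 - 2 + 1 = 4
  Position 0: "hu"
  Position 1: "um"
  Position 2: "mo"
  Position 3: "or"
Bigrams = "hu", "um", "mo", "or"


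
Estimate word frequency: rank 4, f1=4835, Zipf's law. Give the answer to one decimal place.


Zipf's law: f(r) = f(1) / r
f(1) = 4835
f(4) = 4835 / 4
= 1208.8 occurrences


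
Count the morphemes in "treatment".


Word: "treatment"
Morphemes: treat / -ment
Each morpheme carries meaning
= 2 morphemes


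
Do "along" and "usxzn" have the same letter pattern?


Pattern of "along": [0, 1, 2, 3, 4]
Pattern of "usxzn": [0, 1, 2, 3, 4]
Patterns match
Same pattern = Yes


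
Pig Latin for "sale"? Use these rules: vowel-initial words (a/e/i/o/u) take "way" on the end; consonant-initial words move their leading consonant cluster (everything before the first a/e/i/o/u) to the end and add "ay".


Word: "sale"
Starts with consonant(s) → move to end, add 'ay'
Consonant cluster: "s"
Pig Latin = "alesay"


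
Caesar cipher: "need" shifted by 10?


Word: "need"
Shift: 10
Each letter → (letter + shift) mod 26:
  'n' (13) + 10 = 23 → 'x'
  'e' (4) + 10 = 14 → 'o'
  'e' (4) + 10 = 14 → 'o'
  'd' (3) + 10 = 13 → 'n'
Result = "xoon"


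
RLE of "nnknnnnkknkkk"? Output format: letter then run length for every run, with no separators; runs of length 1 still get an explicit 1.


String: "nnknnnnkknkkk"
Scanning for consecutive runs:
  'n' x 2
  'k' x 1
  'n' x 4
  'k' x 2
  'n' x 1
  'k' x 3
RLE = "n2k1n4k2n1k3"


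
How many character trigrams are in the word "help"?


Word: "help" (length 4)
Number of 3-grams = length - 3 + 1 = 4 - 3 + 1
= 2


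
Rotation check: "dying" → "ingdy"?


Word: "dying", Candidate: "ingdy"
Method: check if candidate is substring of word+word
"dyingdying" contains "ingdy"? Yes
Is rotation = Yes


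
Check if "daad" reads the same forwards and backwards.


Word: "daad"
Reversed: "daad"
Forward == Backward? daad == daad
Palindrome = Yes


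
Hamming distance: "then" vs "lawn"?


Comparing character by character (same length = 4):
  Pos 0: 't' vs 'l' !=
  Pos 1: 'h' vs 'a' !=
  Pos 2: 'e' vs 'w' !=
  Pos 3: 'n' vs 'n' =
Hamming distance = 3


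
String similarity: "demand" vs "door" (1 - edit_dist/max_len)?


Word 1: "demand" (length 6)
Word 2: "door" (length 4)
One optimal edit sequence:
  1. keep 'd'
  2. delete 'e'  (+1)
  3. delete 'm'  (+1)
  4. substitute 'a' -> 'o'  (+1)
  5. substitute 'n' -> 'o'  (+1)
  6. substitute 'd' -> 'r'  (+1)
Edit distance = 5
Max length = max(6, 4) = 6
Similarity = 1 - 5/6
= 0.1667


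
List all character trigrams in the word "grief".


Word: "grief" (length 5)
Number of trigrams = 5 - 3 + 1 = 3
  Position 0: "gri"
  Position 1: "rie"
  Position 2: "ief"
Trigrams = "gri", "rie", "ief"


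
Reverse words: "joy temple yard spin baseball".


Original: "joy temple yard spin baseball"
Words (1..n): joy | temple | yard | spin | baseball
Reversed (n..1): baseball | spin | yard | temple | joy
Result = "baseball spin yard temple joy"


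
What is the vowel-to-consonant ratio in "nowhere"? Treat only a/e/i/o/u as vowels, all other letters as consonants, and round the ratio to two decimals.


Word: "nowhere"
Vowels (a,e,i,o,u): 3
Consonants: 4
Ratio = 3/4
= 0.75


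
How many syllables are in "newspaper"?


Word: "newspaper"
Syllable breakdown: news-pa-per
Counting: 3 parts
= 3 syllables


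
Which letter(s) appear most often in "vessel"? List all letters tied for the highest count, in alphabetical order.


Word: "vessel"
Letter counts:
  'e': 2
  'l': 1
  's': 2
  'v': 1
Maximum count = 2
Most frequent = 'e', 's' (2 times each)


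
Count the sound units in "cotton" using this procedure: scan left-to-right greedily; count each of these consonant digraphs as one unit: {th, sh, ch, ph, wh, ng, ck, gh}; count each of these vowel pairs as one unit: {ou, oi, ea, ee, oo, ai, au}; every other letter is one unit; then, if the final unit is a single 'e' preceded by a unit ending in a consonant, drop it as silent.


Word: "cotton" (6 letters)
Left-to-right scan:
  (1) 'c' (letter)
  (2) 'o' (letter)
  (3) 't' (letter)
  (4) 't' (letter)
  (5) 'o' (letter)
  (6) 'n' (letter)
Units from scan: 6
Sound units = 6 units


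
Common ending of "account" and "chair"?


Word 1: "account"
Word 2: "chair"
Comparing from end:
  Pos -1: 't' != 'r' (stop)
LCS = "" (length 0)


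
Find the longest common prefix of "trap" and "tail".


Word 1: "trap"
Word 2: "tail"
Comparing from start:
  Pos 0: 't' == 't'
  Pos 1: 'r' != 'a' (stop)
LCP = "t" (length 1)


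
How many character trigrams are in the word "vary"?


Word: "vary" (length 4)
Number of 3-grams = length - 3 + 1 = 4 - 3 + 1
= 2


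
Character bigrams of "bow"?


Word: "bow" (length 3)
Number of bigrams = 3 - 2 + 1 = 2
  Position 0: "bo"
  Position 1: "ow"
Bigrams = "bo", "ow"


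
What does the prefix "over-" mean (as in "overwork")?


Prefix: over-
Example: overwork = over- + work
Meaning = excessive


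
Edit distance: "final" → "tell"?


Word 1: "final" (length 5)
Word 2: "tell" (length 4)
One optimal edit sequence (insert/delete/substitute each cost 1):
  1. delete 'f'  (+1)
  2. substitute 'i' -> 't'  (+1)
  3. substitute 'n' -> 'e'  (+1)
  4. substitute 'a' -> 'l'  (+1)
  5. keep 'l'
Total edit operations: 4
Edit distance = 4


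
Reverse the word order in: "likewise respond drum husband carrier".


Original: "likewise respond drum husband carrier"
Words (1..n): likewise | respond | drum | husband | carrier
Reversed (n..1): carrier | husband | drum | respond | likewise
Result = "carrier husband drum respond likewise"
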